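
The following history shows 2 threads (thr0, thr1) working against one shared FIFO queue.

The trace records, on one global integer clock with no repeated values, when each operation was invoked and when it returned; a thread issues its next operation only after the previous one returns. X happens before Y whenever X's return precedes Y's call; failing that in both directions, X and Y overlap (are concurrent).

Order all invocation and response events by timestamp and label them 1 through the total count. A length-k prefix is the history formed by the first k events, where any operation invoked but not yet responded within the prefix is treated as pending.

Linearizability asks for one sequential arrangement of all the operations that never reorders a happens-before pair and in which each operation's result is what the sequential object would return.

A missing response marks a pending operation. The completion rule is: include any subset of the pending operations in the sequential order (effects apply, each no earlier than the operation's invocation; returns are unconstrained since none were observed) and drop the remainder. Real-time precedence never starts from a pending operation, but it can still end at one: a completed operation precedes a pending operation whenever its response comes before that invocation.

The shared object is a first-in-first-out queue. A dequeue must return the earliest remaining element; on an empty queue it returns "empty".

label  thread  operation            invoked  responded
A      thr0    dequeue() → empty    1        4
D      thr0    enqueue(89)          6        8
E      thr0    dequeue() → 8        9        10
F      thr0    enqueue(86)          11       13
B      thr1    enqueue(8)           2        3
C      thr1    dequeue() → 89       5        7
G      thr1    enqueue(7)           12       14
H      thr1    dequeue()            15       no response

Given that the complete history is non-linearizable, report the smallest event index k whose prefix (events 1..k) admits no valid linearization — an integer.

7

events 1..6 are linearizable, e.g. via A, B:
1. A dequeue() → empty, leaving queue <>
2. B enqueue(8), leaving queue <8>
event 7 — C's response, time 7 — after it, nothing linearizes
including or dropping the 1 pending operation (D) in any combination fails
take A, B, C (pending dropped): step 3 already fails, because C dequeue() → 89 cannot occur there
take B, A, C (pending dropped): step 2 already fails, because A dequeue() → empty cannot occur there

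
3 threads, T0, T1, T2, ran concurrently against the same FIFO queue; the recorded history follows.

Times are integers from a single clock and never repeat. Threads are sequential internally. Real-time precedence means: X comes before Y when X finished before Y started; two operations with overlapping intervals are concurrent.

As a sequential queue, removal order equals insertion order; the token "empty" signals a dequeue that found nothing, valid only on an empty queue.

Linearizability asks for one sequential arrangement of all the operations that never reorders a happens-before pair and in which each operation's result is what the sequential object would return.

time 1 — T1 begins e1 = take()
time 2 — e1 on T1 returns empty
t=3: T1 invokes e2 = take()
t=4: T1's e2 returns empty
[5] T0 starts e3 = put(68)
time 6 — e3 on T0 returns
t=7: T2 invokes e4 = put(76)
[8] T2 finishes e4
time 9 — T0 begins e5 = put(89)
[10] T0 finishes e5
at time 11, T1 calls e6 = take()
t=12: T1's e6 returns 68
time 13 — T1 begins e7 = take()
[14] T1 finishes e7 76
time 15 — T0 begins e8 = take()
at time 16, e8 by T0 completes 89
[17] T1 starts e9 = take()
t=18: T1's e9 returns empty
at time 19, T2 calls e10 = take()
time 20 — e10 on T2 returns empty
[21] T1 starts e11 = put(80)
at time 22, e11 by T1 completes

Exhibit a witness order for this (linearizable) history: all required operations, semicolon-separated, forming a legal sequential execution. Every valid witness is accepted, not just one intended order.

step 1: e1 take() → empty — queue <>
step 2: e2 take() → empty — queue <>
step 3: e3 put(68) — queue <68>
step 4: e4 put(76) — queue <68,76>
step 5: e5 put(89) — queue <68,76,89>
step 6: e6 take() → 68 — queue <76,89>
step 7: e7 take() → 76 — queue <89>
step 8: e8 take() → 89 — queue <>
step 9: e9 take() → empty — queue <>
step 10: e10 take() → empty — queue <>
step 11: e11 put(80) — queue <80>

e1; e2; e3; e4; e5; e6; e7; e8; e9; e10; e11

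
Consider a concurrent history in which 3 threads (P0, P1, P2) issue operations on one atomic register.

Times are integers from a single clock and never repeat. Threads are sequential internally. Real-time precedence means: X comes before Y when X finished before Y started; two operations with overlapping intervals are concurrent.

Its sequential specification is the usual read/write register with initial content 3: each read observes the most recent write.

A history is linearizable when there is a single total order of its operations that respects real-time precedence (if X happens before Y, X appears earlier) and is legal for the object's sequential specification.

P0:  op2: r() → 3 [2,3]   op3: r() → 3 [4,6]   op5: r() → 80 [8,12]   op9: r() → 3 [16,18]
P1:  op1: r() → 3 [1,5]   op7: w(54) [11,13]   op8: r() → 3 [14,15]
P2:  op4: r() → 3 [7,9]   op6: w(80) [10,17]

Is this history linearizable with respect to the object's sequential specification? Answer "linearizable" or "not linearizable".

not linearizable

already the first 15 events (up to op8's response at time 15) admit no linearization; the first 14 still do
the 7 completed operations admit 9 real-time orders; each fails the atomic register replay
completion choices over the 1 pending operation (op6) were checked; none helps
for example op1, op2, op3, op4, op5, op7, op8 (pending dropped) fails at step 5: op5 r() → 80 is not legal there
for example op1, op2, op3, op4, op7, op5, op8 (pending dropped) fails at step 6: op5 r() → 80 is not legal there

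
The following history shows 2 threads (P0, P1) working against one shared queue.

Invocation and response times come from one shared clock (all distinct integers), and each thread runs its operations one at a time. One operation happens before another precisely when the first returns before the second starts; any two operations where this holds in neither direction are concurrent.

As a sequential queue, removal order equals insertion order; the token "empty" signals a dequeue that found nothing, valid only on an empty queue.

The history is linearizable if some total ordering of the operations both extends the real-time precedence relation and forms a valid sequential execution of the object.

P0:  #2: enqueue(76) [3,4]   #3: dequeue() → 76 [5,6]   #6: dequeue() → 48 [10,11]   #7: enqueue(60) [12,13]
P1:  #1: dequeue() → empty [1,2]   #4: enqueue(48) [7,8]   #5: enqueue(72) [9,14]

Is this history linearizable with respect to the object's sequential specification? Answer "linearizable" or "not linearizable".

witness order: #1, #2, #3, #4, #5, #6, #7
1. #1 dequeue() → empty, leaving queue <>
2. #2 enqueue(76), leaving queue <76>
3. #3 dequeue() → 76, leaving queue <>
4. #4 enqueue(48), leaving queue <48>
5. #5 enqueue(72), leaving queue <48,72>
6. #6 dequeue() → 48, leaving queue <72>
7. #7 enqueue(60), leaving queue <72,60>

linearizable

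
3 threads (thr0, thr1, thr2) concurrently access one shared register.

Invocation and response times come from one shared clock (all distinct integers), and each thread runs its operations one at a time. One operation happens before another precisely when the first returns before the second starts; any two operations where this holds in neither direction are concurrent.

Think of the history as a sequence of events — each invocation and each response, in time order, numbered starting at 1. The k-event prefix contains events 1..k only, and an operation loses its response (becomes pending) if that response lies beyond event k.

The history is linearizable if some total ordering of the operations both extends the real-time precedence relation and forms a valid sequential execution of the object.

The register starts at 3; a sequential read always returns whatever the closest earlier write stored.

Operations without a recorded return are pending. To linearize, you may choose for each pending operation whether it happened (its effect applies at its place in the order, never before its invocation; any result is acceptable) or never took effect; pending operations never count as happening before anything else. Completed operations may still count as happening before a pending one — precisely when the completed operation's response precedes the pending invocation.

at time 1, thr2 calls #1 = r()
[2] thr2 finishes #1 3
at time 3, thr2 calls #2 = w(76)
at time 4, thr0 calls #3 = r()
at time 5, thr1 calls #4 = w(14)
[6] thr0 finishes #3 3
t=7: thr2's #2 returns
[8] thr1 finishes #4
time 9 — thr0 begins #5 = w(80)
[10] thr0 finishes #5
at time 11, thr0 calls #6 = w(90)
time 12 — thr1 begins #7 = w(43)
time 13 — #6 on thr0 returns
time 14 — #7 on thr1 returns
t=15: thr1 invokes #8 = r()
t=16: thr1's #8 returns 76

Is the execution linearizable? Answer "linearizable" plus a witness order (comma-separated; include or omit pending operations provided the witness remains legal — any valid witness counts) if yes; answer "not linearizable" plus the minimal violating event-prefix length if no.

already the first 16 events (up to #8's response at time 16) admit no linearization; the first 15 still do
12 orders of the 8 completed register ops respect real time; none is legal
one such order, #1, #2, #3, #4, #5, #6, #7, #8, breaks at step 3 where #3 r() → 3 is illegal
one such order, #1, #2, #3, #4, #5, #7, #6, #8, breaks at step 3 where #3 r() → 3 is illegal

not linearizable — minimal violating prefix: 16 events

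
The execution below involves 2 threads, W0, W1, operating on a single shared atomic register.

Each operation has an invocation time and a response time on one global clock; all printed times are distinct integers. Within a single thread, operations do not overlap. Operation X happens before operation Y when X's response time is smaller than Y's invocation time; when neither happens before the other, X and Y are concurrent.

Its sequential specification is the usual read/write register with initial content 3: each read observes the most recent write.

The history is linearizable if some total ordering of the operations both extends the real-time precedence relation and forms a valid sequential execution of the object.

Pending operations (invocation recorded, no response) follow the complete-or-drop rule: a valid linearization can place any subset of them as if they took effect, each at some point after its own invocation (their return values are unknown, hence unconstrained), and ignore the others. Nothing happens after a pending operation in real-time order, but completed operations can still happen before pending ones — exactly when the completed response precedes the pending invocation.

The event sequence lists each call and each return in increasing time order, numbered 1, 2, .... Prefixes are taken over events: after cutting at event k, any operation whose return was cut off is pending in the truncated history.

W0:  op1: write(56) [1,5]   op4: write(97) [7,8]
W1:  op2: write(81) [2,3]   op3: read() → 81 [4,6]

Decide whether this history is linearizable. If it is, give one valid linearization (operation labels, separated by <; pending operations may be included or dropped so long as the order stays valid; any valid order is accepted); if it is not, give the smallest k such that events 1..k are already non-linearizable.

linearizable — witness: op1 < op2 < op3 < op4

1. op1 write(56), leaving value 56
2. op2 write(81), leaving value 81
3. op3 read() → 81, leaving value 81
4. op4 write(97), leaving value 97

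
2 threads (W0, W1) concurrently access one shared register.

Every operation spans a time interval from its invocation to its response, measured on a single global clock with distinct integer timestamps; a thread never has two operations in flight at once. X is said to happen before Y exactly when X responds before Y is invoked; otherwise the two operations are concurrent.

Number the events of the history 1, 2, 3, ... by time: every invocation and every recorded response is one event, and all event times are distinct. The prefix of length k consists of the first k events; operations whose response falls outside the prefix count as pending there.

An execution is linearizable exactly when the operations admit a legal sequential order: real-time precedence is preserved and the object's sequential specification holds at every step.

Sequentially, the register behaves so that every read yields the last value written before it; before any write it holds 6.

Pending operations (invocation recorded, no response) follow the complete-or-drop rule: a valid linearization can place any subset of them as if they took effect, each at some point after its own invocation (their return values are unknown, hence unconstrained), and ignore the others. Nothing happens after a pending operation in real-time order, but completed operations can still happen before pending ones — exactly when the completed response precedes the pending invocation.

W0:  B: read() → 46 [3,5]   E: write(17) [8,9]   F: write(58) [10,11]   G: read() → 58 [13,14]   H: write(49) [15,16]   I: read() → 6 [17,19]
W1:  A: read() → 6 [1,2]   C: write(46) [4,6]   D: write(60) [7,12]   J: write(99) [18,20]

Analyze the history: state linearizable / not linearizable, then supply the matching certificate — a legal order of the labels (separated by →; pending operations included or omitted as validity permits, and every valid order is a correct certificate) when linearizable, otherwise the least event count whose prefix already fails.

not linearizable — minimal violating prefix: 19 events

already the first 19 events (up to I's response at time 19) admit no linearization; the first 18 still do
all 6 real-time-respecting orders fail — 9 completed register operations, no legal replay
include/drop combinations of the 1 pending operation (J) were all tried; none helps
one such order, A, B, C, D, E, F, G, H, I (pending dropped), breaks at step 2 where B read() → 46 is illegal
one such order, A, B, C, E, D, F, G, H, I (pending dropped), breaks at step 2 where B read() → 46 is illegal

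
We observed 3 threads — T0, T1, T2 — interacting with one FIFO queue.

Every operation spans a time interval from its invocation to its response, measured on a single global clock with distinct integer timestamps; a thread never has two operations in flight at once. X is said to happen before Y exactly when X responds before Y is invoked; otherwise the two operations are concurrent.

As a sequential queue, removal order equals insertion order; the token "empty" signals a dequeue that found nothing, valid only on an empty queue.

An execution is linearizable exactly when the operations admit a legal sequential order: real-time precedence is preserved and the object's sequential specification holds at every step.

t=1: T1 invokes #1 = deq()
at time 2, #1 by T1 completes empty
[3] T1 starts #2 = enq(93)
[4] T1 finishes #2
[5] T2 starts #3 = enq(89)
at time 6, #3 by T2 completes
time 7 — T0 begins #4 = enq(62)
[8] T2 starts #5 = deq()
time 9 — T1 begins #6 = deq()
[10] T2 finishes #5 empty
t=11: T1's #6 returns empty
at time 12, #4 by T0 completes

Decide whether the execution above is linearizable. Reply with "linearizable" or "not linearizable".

cut after 9 events: linearizable; cut after 10 events (#5 responds, time 10): not linearizable
one real-time candidate order over the 4 completed operations — the FIFO queue replay rejects it
no completion choice of the 2 pending operations (#4, #6) rescues it — every subset was tried
e.g. #1, #2, #3, #5 (pending dropped): illegal at step 4, since #5 deq() → empty cannot apply there

not linearizable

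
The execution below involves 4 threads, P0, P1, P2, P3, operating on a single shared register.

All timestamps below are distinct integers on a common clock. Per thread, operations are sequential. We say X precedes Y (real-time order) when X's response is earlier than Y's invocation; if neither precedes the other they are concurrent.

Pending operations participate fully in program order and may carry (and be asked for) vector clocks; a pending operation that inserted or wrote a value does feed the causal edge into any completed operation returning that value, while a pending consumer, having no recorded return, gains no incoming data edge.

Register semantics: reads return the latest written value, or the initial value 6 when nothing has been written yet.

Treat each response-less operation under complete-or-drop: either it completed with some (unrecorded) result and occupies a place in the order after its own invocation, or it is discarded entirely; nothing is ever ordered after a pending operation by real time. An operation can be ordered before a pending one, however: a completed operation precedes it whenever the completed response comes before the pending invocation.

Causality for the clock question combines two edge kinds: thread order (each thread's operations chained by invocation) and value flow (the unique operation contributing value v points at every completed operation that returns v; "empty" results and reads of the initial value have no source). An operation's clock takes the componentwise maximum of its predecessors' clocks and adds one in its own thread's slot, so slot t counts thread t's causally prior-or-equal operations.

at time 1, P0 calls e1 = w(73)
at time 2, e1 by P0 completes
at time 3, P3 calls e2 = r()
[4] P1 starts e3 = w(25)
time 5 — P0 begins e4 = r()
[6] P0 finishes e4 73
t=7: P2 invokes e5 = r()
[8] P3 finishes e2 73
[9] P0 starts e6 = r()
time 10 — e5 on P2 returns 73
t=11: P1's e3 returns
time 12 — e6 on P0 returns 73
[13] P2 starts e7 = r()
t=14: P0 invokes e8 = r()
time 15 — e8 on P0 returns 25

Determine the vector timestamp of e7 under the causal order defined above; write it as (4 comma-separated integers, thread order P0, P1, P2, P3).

(1, 0, 2, 0)

no predecessors for e3 (invoked 4): P1 increments from zero → (0, 1, 0, 0)
no predecessors for e1 (invoked 1): P0 increments from zero → (1, 0, 0, 0)
merge at e2 (invoked 3): VC(e1)=(1, 0, 0, 0), own-thread bump on P3 → (1, 0, 0, 1)
merge at e5 (invoked 7): VC(e1)=(1, 0, 0, 0), own-thread bump on P2 → (1, 0, 1, 0)
merge at e4 (invoked 5): VC(e1)=(1, 0, 0, 0), own-thread bump on P0 → (2, 0, 0, 0)
merge at e7 (invoked 13): VC(e5)=(1, 0, 1, 0), own-thread bump on P2 → (1, 0, 2, 0)
merge at e6 (invoked 9): VC(e1)=(1, 0, 0, 0), VC(e4)=(2, 0, 0, 0), own-thread bump on P0 → (3, 0, 0, 0)
merge at e8 (invoked 14): VC(e3)=(0, 1, 0, 0), VC(e6)=(3, 0, 0, 0), own-thread bump on P0 → (4, 1, 0, 0)
target: VC(e7) = (1, 0, 2, 0)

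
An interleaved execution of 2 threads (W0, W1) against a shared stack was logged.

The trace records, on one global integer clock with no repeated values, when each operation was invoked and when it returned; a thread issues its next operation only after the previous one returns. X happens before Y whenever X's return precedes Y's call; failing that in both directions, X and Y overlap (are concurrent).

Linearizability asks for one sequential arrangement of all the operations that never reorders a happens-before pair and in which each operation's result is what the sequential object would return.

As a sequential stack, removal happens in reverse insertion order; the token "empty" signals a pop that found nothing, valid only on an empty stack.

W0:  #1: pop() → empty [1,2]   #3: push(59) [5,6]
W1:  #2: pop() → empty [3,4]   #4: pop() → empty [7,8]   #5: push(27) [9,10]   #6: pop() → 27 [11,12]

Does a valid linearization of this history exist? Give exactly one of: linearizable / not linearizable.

not linearizable

the violation lands at event 8, #4's response at time 8: events 1..7 linearize, events 1..8 do not
the completed operations (4 total) allow one real-time order; the stack replay rejects it
e.g. #1, #2, #3, #4: illegal at step 4, since #4 pop() → empty cannot apply there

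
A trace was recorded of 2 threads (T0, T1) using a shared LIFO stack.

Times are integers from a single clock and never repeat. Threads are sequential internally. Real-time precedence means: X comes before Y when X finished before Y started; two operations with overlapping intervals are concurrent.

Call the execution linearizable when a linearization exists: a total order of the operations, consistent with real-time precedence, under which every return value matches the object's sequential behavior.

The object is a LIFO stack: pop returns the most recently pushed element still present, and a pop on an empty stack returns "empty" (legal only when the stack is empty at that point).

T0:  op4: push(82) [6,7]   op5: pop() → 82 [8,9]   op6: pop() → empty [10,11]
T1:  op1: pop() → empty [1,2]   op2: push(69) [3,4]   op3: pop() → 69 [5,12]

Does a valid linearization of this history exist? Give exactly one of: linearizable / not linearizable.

one valid linearization: op1, op2, op3, op4, op5, op6
after step 1 (op1 pop() → empty): stack <>
after step 2 (op2 push(69)): stack <69>
after step 3 (op3 pop() → 69): stack <>
after step 4 (op4 push(82)): stack <82>
after step 5 (op5 pop() → 82): stack <>
after step 6 (op6 pop() → empty): stack <>

linearizable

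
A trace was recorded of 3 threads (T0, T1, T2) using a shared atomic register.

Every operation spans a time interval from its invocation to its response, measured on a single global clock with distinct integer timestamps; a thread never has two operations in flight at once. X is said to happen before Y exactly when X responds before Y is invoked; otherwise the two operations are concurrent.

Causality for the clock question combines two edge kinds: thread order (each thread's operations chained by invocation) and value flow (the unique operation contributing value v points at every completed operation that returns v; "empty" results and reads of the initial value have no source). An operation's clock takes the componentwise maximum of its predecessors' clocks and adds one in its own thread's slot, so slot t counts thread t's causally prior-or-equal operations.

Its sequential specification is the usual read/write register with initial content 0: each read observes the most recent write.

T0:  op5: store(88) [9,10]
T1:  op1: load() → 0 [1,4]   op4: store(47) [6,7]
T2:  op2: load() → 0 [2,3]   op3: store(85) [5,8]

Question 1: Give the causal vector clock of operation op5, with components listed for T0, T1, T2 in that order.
root op op2, invoked 2: fresh clock plus T2's own tick → (0, 0, 1)
root op op1, invoked 1: fresh clock plus T1's own tick → (0, 1, 0)
root op op5, invoked 9: fresh clock plus T0's own tick → (1, 0, 0)
invoked at 5, op3 merges VC(op2)=(0, 0, 1) and bumps T2's slot → (0, 0, 2)
invoked at 6, op4 merges VC(op1)=(0, 1, 0) and bumps T1's slot → (0, 2, 0)
target: VC(op5) = (1, 0, 0)

(1, 0, 0)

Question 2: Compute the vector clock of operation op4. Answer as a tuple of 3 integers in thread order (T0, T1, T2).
VC(op2, invoked at 2): no causal predecessors; +1 on T2 → (0, 0, 1)
VC(op1, invoked at 1): no causal predecessors; +1 on T1 → (0, 1, 0)
VC(op5, invoked at 9): no causal predecessors; +1 on T0 → (1, 0, 0)
VC(op3, invoked at 5): max of VC(op2)=(0, 0, 1), then +1 on thread T2 → (0, 0, 2)
VC(op4, invoked at 6): max of VC(op1)=(0, 1, 0), then +1 on thread T1 → (0, 2, 0)
target: VC(op4) = (0, 2, 0)

(0, 2, 0)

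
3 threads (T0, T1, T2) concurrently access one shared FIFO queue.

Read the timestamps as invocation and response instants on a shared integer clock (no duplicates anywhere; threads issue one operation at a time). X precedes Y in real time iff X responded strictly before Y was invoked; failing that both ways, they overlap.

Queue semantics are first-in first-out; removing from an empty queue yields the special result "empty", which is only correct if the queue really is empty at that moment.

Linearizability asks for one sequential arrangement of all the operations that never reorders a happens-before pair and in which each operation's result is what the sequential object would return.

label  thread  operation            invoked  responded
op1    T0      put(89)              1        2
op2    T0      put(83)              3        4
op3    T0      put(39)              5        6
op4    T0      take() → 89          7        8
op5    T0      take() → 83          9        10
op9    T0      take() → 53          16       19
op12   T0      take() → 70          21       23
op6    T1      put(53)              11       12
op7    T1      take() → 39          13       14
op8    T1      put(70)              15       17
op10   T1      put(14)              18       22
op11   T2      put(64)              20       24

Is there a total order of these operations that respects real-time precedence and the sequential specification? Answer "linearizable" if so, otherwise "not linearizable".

witness order: op1, op2, op3, op4, op5, op6, op7, op8, op9, op10, op11, op12
step 1: op1 put(89) — queue <89>
step 2: op2 put(83) — queue <89,83>
step 3: op3 put(39) — queue <89,83,39>
step 4: op4 take() → 89 — queue <83,39>
step 5: op5 take() → 83 — queue <39>
step 6: op6 put(53) — queue <39,53>
step 7: op7 take() → 39 — queue <53>
step 8: op8 put(70) — queue <53,70>
step 9: op9 take() → 53 — queue <70>
step 10: op10 put(14) — queue <70,14>
step 11: op11 put(64) — queue <70,14,64>
step 12: op12 take() → 70 — queue <14,64>

linearizable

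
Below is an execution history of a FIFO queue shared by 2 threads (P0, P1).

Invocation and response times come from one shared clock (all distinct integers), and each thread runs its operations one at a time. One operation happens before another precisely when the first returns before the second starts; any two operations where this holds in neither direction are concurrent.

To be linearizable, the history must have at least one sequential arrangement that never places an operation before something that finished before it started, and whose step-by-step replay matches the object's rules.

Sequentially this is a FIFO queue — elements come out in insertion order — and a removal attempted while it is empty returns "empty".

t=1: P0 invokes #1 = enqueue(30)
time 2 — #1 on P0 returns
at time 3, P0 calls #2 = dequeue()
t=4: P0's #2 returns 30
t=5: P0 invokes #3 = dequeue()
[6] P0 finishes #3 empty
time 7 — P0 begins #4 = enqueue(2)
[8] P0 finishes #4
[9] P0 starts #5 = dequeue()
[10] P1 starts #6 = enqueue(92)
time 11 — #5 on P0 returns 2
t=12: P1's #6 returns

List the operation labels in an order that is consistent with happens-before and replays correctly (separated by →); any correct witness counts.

#1 → #2 → #3 → #4 → #5 → #6

step 1: #1 enqueue(30) — queue <30>
step 2: #2 dequeue() → 30 — queue <>
step 3: #3 dequeue() → empty — queue <>
step 4: #4 enqueue(2) — queue <2>
step 5: #5 dequeue() → 2 — queue <>
step 6: #6 enqueue(92) — queue <92>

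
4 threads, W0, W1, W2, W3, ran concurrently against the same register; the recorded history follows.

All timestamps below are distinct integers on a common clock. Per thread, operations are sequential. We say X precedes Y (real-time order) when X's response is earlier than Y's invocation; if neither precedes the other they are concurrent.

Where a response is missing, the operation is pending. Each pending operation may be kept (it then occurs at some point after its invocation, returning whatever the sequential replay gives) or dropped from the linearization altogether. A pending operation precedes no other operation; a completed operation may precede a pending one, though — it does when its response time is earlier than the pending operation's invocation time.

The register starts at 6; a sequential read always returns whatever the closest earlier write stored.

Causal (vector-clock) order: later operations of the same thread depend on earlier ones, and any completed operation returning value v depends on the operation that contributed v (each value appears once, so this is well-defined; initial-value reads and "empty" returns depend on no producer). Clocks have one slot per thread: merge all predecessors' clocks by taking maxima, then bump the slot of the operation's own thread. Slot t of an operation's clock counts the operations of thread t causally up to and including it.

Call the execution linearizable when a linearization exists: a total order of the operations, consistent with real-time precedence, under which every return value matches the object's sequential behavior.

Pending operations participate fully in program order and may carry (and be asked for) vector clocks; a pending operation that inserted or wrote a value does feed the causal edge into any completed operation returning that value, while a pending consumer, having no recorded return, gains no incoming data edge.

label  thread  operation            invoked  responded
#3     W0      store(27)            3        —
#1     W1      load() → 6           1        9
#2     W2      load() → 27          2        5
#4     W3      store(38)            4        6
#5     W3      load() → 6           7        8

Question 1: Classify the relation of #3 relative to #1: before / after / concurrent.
concurrent

#3 spans [3,…), #1 spans [1,9]
the intervals overlap in both directions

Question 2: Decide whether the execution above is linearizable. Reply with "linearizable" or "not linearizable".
not linearizable

cut after 7 events: linearizable; cut after 8 events (#5 responds, time 8): not linearizable
every one of the 2 real-time-consistent orders over 3 completed register ops fails the sequential spec
every completion of the 2 pending operations (#1, #3) was checked; none linearizes
for example #2, #4, #5 (pending dropped) fails at step 1: #2 load() → 27 is not legal there
for example #4, #2, #5 (pending dropped) fails at step 2: #2 load() → 27 is not legal there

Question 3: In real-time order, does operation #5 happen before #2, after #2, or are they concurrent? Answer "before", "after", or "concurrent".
after

#5 spans [7,8], #2 spans [2,5]
resp(#2)=5 < inv(#5)=7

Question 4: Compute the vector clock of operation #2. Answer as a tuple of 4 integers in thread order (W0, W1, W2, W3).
(1, 0, 1, 0)

no predecessors for #4 (invoked 4): W3 increments from zero → (0, 0, 0, 1)
no predecessors for #1 (invoked 1): W1 increments from zero → (0, 1, 0, 0)
no predecessors for #3 (invoked 3): W0 increments from zero → (1, 0, 0, 0)
#5, invoked 7, takes VC(#4)=(0, 0, 0, 1) under max, adds 1 for W3 → (0, 0, 0, 2)
#2, invoked 2, takes VC(#3)=(1, 0, 0, 0) under max, adds 1 for W2 → (1, 0, 1, 0)
target: VC(#2) = (1, 0, 1, 0)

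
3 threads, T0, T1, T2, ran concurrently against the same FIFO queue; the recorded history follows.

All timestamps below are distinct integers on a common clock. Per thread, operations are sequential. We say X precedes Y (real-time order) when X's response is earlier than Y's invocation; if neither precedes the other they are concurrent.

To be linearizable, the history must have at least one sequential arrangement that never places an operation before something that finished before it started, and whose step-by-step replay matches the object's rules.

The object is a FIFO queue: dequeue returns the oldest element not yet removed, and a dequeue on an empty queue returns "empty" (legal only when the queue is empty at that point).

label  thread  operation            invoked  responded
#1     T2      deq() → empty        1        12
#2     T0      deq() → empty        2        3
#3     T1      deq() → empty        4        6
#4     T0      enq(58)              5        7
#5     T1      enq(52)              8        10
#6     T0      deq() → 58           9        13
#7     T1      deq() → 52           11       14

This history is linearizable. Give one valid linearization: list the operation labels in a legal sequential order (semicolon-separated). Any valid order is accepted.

#1; #2; #3; #4; #5; #6; #7

step 1: #1 deq() → empty — queue <>
step 2: #2 deq() → empty — queue <>
step 3: #3 deq() → empty — queue <>
step 4: #4 enq(58) — queue <58>
step 5: #5 enq(52) — queue <58,52>
step 6: #6 deq() → 58 — queue <52>
step 7: #7 deq() → 52 — queue <>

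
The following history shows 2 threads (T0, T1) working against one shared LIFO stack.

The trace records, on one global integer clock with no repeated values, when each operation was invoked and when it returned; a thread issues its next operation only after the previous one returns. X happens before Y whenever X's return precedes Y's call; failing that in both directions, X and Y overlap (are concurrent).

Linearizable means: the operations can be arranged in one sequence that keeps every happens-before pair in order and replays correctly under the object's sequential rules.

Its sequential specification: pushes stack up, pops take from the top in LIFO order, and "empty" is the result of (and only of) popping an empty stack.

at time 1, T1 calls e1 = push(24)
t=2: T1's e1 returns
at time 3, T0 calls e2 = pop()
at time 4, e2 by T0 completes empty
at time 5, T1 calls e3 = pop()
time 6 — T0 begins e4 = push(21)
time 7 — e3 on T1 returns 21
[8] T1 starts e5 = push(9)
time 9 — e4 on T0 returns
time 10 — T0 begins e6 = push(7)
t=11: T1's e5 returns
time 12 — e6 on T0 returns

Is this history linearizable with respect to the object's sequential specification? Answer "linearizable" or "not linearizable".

events 1..3 are fine; event 4 — the response of e2 at time 4 — makes the prefix non-linearizable
exactly one order of the 2 completed ops respects real time; the LIFO stack replay fails
one such order, e1, e2, breaks at step 2 where e2 pop() → empty is illegal

not linearizable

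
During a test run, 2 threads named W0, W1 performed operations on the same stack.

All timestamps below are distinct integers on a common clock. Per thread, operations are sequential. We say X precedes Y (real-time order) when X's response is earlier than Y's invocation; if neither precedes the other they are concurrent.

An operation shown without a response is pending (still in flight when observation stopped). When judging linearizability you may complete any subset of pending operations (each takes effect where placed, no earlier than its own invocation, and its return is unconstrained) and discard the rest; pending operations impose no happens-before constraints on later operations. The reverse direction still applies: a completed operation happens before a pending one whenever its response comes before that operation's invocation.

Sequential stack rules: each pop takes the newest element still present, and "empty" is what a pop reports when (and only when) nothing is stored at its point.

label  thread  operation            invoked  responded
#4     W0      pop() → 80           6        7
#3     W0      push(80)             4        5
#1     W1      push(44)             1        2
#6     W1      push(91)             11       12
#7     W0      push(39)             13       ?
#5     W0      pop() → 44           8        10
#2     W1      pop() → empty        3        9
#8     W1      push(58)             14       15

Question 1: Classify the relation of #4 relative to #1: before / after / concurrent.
#4 spans [6,7], #1 spans [1,2]
resp(#1)=2 < inv(#4)=6

after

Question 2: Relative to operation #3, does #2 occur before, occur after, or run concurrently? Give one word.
#2 spans [3,9], #3 spans [4,5]
the intervals overlap in both directions

concurrent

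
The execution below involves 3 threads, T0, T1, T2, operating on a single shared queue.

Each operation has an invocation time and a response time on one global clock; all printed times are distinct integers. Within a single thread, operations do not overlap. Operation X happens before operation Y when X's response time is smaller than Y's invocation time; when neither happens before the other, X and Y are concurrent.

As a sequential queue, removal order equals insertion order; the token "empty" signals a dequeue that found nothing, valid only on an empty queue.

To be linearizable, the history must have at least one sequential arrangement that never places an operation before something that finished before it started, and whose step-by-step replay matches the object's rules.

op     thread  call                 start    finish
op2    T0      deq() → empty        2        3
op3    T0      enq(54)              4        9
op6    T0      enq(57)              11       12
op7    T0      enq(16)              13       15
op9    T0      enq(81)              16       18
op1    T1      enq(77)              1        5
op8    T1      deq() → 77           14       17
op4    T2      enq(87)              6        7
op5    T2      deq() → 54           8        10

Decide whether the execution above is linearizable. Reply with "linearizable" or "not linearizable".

witness order: op2, op3, op1, op4, op5, op6, op7, op8, op9
1. op2 deq() → empty, leaving queue <>
2. op3 enq(54), leaving queue <54>
3. op1 enq(77), leaving queue <54,77>
4. op4 enq(87), leaving queue <54,77,87>
5. op5 deq() → 54, leaving queue <77,87>
6. op6 enq(57), leaving queue <77,87,57>
7. op7 enq(16), leaving queue <77,87,57,16>
8. op8 deq() → 77, leaving queue <87,57,16>
9. op9 enq(81), leaving queue <87,57,16,81>

linearizable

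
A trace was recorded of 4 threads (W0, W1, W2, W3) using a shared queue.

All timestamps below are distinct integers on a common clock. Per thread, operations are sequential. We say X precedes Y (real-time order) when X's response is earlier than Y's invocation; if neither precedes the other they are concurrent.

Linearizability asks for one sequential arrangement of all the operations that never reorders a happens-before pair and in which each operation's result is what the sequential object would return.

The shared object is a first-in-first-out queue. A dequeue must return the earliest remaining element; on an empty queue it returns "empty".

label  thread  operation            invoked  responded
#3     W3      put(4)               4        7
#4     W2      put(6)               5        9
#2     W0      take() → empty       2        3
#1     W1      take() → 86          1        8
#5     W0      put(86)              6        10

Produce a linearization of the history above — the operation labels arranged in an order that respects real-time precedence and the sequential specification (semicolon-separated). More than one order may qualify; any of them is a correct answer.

#2; #5; #1; #3; #4

1. #2 take() → empty, leaving queue <>
2. #5 put(86), leaving queue <86>
3. #1 take() → 86, leaving queue <>
4. #3 put(4), leaving queue <4>
5. #4 put(6), leaving queue <4,6>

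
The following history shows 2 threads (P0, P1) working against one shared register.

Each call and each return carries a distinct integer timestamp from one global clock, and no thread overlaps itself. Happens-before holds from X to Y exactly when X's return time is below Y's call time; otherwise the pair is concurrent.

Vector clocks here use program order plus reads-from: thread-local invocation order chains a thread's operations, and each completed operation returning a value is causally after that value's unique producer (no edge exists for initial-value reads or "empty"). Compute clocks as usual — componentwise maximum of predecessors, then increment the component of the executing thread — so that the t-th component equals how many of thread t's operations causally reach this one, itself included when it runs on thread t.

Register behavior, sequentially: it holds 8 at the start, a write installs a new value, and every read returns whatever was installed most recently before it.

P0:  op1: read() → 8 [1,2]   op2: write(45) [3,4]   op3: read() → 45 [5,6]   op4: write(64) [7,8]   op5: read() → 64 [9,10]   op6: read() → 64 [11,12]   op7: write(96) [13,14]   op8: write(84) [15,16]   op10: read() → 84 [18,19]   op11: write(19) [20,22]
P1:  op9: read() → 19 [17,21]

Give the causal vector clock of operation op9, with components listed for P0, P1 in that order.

op1 (invocation 1): nothing precedes it; P0's component alone gives (1, 0)
invoked at 3, op2 merges VC(op1)=(1, 0) and bumps P0's slot → (2, 0)
invoked at 5, op3 merges VC(op2)=(2, 0) and bumps P0's slot → (3, 0)
invoked at 7, op4 merges VC(op3)=(3, 0) and bumps P0's slot → (4, 0)
invoked at 9, op5 merges VC(op4)=(4, 0) and bumps P0's slot → (5, 0)
invoked at 11, op6 merges VC(op4)=(4, 0), VC(op5)=(5, 0) and bumps P0's slot → (6, 0)
invoked at 13, op7 merges VC(op6)=(6, 0) and bumps P0's slot → (7, 0)
invoked at 15, op8 merges VC(op7)=(7, 0) and bumps P0's slot → (8, 0)
invoked at 18, op10 merges VC(op8)=(8, 0) and bumps P0's slot → (9, 0)
invoked at 20, op11 merges VC(op10)=(9, 0) and bumps P0's slot → (10, 0)
invoked at 17, op9 merges VC(op11)=(10, 0) and bumps P1's slot → (10, 1)
target: VC(op9) = (10, 1)

(10, 1)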